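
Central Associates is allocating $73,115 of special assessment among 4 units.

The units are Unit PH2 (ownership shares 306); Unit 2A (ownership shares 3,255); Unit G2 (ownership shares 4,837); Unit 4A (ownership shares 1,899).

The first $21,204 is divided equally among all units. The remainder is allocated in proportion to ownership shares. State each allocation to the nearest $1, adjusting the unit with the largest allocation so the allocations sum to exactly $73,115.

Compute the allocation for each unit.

Unit PH2: $6,844; Unit 2A: $21,711; Unit G2: $29,685; Unit 4A: $14,875

Equal tier: $21,204 ÷ 4 = $5,301 apiece.
Remainder $51,911 by ownership shares (total 10,297): Unit PH2 1,542.66 → $1,543; Unit 2A 16,409.66 → $16,410; Unit G2 24,385.11 → $24,385; Unit 4A 9,573.56 → $9,574.
Rounding difference −$1 on remainder applied to Unit G2.
Totals: Unit PH2 $5,301 + $1,543 = $6,844; Unit 2A $5,301 + $16,410 = $21,711; Unit G2 $5,301 + $24,384 = $29,685; Unit 4A $5,301 + $9,574 = $14,875.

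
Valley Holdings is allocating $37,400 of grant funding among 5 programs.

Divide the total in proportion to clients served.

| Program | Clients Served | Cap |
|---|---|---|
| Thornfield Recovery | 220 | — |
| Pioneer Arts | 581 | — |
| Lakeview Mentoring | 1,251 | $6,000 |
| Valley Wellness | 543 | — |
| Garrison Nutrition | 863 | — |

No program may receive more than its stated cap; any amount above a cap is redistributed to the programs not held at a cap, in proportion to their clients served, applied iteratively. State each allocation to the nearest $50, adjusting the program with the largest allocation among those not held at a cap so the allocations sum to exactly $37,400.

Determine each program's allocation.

Combined clients served = 3,458.
Pro-rata shares before constraints: Thornfield Recovery 2,379.41; Pioneer Arts 6,283.81; Lakeview Mentoring 13,530.19; Valley Wellness 5,872.82; Garrison Nutrition 9,333.78.
Capped: Lakeview Mentoring ($6,000); residual $31,400 reallocated over remaining clients served 2,207.
Shares after redistribution: Thornfield Recovery 3,130.04 → $3,150; Pioneer Arts 8,266.15 → $8,250; Valley Wellness 7,725.51 → $7,750; Garrison Nutrition 12,278.30 → $12,300.
Rounding difference −$50 applied to Garrison Nutrition → $12,250.

Thornfield Recovery: $3,150 · Pioneer Arts: $8,250 · Lakeview Mentoring: $6,000 · Valley Wellness: $7,750 · Garrison Nutrition: $12,250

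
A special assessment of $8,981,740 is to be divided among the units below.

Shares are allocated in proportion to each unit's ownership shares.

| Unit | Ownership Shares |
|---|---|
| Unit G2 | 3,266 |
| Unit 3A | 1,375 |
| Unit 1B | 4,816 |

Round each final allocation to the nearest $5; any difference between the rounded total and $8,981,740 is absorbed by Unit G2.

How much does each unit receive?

Total ownership shares = 9,457.
Unrounded shares: Unit G2 3,266/9,457 × $8,981,740 = 3,101,867.70; Unit 3A 1,375/9,457 × $8,981,740 = 1,305,899.60; Unit 1B 4,816/9,457 × $8,981,740 = 4,573,972.70.
After rounding ($5): Unit G2 $3,101,870; Unit 3A $1,305,900; Unit 1B $4,573,975. Sum = $8,981,745.
Difference $8,981,740 − $8,981,745 = −$5 applied to Unit G2: Unit G2 becomes $3,101,865.

Unit G2: $3,101,865 | Unit 3A: $1,305,900 | Unit 1B: $4,573,975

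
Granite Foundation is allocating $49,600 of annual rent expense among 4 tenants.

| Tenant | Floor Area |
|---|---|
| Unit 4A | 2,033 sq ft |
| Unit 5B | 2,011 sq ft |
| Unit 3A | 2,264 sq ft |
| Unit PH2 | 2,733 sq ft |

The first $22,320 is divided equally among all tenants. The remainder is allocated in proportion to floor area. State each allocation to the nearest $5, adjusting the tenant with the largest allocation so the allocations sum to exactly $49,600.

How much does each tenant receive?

Unit 4A: $11,715 | Unit 5B: $11,650 | Unit 3A: $12,410 | Unit PH2: $13,825

$22,320 shared equally gives $5,580 per tenant.
Remainder $27,280 by floor area (total 9,041): Unit 4A 6,134.30 → $6,135; Unit 5B 6,067.92 → $6,070; Unit 3A 6,831.32 → $6,830; Unit PH2 8,246.46 → $8,245.
Totals: Unit 4A $5,580 + $6,135 = $11,715; Unit 5B $5,580 + $6,070 = $11,650; Unit 3A $5,580 + $6,830 = $12,410; Unit PH2 $5,580 + $8,245 = $13,825.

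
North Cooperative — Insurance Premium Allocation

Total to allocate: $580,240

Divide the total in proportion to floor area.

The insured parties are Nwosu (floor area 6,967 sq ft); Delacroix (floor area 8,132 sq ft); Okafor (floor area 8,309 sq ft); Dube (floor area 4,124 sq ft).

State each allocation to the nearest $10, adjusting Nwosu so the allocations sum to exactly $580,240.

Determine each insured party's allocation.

Total floor area = 27,532.
Unrounded shares: Nwosu 6,967/27,532 × $580,240 = 146,830.31; Delacroix 8,132/27,532 × $580,240 = 171,382.82; Okafor 8,309/27,532 × $580,240 = 175,113.11; Dube 4,124/27,532 × $580,240 = 86,913.76.
At nearest $10: Nwosu $146,830; Delacroix $171,380; Okafor $175,110; Dube $86,910. Sum = $580,230.
Difference $580,240 − $580,230 = +$10 applied to Nwosu: Nwosu becomes $146,840.

Nwosu: $146,840 | Delacroix: $171,380 | Okafor: $175,110 | Dube: $86,910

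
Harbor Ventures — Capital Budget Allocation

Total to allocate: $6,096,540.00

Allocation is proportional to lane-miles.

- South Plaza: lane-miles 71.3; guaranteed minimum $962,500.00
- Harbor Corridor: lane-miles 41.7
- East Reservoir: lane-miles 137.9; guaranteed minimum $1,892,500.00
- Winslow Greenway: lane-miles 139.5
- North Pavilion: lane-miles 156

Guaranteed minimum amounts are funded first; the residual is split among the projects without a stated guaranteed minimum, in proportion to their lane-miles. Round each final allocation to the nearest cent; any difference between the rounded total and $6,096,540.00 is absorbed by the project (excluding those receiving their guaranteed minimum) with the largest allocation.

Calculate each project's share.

Guaranteed amounts: South Plaza $962,500.00; East Reservoir $1,892,500.00. Balance $3,241,540.00.
Balance split over remaining lane-miles 337.2: Harbor Corridor 400,866.6014 → $400,866.60; Winslow Greenway 1,341,028.5587 → $1,341,028.56; North Pavilion 1,499,644.8399 → $1,499,644.84.

South Plaza: $962,500.00 · Harbor Corridor: $400,866.60 · East Reservoir: $1,892,500.00 · Winslow Greenway: $1,341,028.56 · North Pavilion: $1,499,644.84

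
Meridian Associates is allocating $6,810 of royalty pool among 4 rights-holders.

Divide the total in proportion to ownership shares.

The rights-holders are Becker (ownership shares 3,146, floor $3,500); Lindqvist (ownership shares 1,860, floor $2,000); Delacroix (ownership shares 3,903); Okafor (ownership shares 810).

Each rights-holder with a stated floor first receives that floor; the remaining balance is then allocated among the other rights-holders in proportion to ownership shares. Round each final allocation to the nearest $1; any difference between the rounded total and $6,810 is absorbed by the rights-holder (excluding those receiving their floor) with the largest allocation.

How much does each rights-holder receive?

Guaranteed amounts: Becker $3,500; Lindqvist $2,000. Balance $1,310.
Balance split over remaining ownership shares 4,713: Delacroix 1,084.86 → $1,085; Okafor 225.14 → $225.

Becker: $3,500 · Lindqvist: $2,000 · Delacroix: $1,085 · Okafor: $225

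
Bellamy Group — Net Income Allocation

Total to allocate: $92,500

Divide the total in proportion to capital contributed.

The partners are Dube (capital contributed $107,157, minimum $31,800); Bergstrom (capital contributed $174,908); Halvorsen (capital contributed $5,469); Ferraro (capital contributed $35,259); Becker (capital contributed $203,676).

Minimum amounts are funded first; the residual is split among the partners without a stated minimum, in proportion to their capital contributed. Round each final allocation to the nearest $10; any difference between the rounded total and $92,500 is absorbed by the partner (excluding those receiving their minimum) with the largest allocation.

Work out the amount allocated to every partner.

Dube: $31,800; Bergstrom: $25,320; Halvorsen: $790; Ferraro: $5,100; Becker: $29,490

Guaranteed amounts: Dube $31,800. Residual $60,700.
Residual split over remaining capital contributed 419,312: Bergstrom 25,319.85 → $25,320; Halvorsen 791.70 → $790; Ferraro 5,104.13 → $5,100; Becker 29,484.33 → $29,480.
Rounding difference +$10 applied to Becker → $29,490.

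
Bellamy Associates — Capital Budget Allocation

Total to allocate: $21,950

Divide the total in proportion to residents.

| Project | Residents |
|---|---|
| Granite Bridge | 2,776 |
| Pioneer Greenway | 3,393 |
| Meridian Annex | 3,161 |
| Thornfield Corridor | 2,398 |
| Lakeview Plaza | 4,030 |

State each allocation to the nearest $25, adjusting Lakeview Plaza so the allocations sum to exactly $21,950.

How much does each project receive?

Granite Bridge: $3,875 · Pioneer Greenway: $4,725 · Meridian Annex: $4,400 · Thornfield Corridor: $3,350 · Lakeview Plaza: $5,600

Combined residents = 15,758.
Raw shares: Granite Bridge 2,776/15,758 × $21,950 = 3,866.81; Pioneer Greenway 3,393/15,758 × $21,950 = 4,726.26; Meridian Annex 3,161/15,758 × $21,950 = 4,403.09; Thornfield Corridor 2,398/15,758 × $21,950 = 3,340.28; Lakeview Plaza 4,030/15,758 × $21,950 = 5,613.56.
At nearest $25: Granite Bridge $3,875; Pioneer Greenway $4,725; Meridian Annex $4,400; Thornfield Corridor $3,350; Lakeview Plaza $5,625. Sum = $21,975.
Difference $21,950 − $21,975 = −$25 applied to Lakeview Plaza: Lakeview Plaza becomes $5,600.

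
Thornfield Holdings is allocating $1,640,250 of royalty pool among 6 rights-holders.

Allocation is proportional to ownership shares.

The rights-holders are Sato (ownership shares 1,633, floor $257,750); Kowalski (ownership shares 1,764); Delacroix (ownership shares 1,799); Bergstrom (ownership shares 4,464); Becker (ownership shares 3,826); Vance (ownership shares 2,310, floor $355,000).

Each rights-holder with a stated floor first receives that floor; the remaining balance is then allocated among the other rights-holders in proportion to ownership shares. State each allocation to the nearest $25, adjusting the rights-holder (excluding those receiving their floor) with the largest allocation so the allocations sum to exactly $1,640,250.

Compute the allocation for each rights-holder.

Fund the minimums — Sato $257,750; Vance $355,000. Residual $1,027,500.
Residual split over remaining ownership shares 11,853: Kowalski 152,915.72 → $152,925; Delacroix 155,949.76 → $155,950; Bergstrom 386,970.39 → $386,975; Becker 331,664.14 → $331,675.
Rounding difference −$25 applied to Bergstrom → $386,950.

Sato: $257,750 | Kowalski: $152,925 | Delacroix: $155,950 | Bergstrom: $386,950 | Becker: $331,675 | Vance: $355,000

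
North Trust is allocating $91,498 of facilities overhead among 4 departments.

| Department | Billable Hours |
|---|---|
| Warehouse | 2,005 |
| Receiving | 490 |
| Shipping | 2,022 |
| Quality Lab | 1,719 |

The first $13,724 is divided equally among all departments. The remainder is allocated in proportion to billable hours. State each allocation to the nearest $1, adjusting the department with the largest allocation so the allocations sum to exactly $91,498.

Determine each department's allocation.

First tranche $13,724 split equally: $3,431 each.
Remainder $77,774 by billable hours (total 6,236): Warehouse 25,005.91 → $25,006; Receiving 6,111.17 → $6,111; Shipping 25,217.93 → $25,218; Quality Lab 21,438.98 → $21,439.
Totals: Warehouse $3,431 + $25,006 = $28,437; Receiving $3,431 + $6,111 = $9,542; Shipping $3,431 + $25,218 = $28,649; Quality Lab $3,431 + $21,439 = $24,870.

Warehouse: $28,437 | Receiving: $9,542 | Shipping: $28,649 | Quality Lab: $24,870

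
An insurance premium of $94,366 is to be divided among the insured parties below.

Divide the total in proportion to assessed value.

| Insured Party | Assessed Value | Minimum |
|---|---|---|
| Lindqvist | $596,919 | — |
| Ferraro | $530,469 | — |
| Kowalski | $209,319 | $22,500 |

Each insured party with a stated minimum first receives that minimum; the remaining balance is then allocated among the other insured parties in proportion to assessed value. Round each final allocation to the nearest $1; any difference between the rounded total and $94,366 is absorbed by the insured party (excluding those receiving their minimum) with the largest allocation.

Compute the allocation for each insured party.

Minimums first: Kowalski $22,500. Balance $71,866.
Balance split over remaining assessed value 1,127,388: Lindqvist 38,050.95 → $38,051; Ferraro 33,815.05 → $33,815.

Lindqvist: $38,051; Ferraro: $33,815; Kowalski: $22,500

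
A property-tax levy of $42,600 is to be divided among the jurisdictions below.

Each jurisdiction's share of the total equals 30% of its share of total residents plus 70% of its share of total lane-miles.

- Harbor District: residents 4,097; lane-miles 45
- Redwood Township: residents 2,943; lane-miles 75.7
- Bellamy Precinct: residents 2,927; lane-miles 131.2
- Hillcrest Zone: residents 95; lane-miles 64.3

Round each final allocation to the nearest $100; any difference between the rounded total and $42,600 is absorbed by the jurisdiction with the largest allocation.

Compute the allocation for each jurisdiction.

Harbor District: $9,400 · Redwood Township: $10,900 · Bellamy Precinct: $16,100 · Hillcrest Zone: $6,200

Residents total 10,062; lane-miles total 316.2.
Combined weights (30% residents + 70% lane-miles): Harbor District 0.2218; Redwood Township 0.2553; Bellamy Precinct 0.3777; Hillcrest Zone 0.1452.
Proportional shares: Harbor District 9,447.54; Redwood Township 10,877.05; Bellamy Precinct 16,090.79; Hillcrest Zone 6,184.63.
At nearest $100: Harbor District $9,400; Redwood Township $10,900; Bellamy Precinct $16,100; Hillcrest Zone $6,200. Sum = $42,600.
Rounded total matches; no reconciliation needed.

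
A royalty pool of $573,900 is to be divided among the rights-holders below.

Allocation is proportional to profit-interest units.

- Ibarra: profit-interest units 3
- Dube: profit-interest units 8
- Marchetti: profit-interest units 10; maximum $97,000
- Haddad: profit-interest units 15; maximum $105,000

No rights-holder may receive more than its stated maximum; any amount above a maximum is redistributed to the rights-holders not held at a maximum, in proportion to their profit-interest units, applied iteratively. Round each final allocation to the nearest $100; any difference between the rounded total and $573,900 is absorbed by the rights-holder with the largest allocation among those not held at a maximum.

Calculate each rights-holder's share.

Combined profit-interest units = 36.
Proportional shares (ignoring caps): Ibarra 47,825.00; Dube 127,533.33; Marchetti 159,416.67; Haddad 239,125.00.
Capped: Marchetti ($97,000), Haddad ($105,000); remaining pool $371,900 reallocated over remaining profit-interest units 11.
Shares after redistribution: Ibarra 101,427.27 → $101,400; Dube 270,472.73 → $270,500.

Ibarra: $101,400 · Dube: $270,500 · Marchetti: $97,000 · Haddad: $105,000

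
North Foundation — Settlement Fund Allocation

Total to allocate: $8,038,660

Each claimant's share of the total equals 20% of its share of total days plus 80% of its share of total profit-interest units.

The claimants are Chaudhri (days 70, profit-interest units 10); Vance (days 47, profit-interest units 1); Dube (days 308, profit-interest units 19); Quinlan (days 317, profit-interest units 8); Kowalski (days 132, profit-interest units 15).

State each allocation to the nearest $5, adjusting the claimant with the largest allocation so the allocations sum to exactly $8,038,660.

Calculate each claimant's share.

Totals — days 874, profit-interest units 53.
Combined weights (20% days + 80% profit-interest units): Chaudhri 0.1670; Vance 0.0258; Dube 0.3573; Quinlan 0.1933; Kowalski 0.2566.
Pro-rata amounts: Chaudhri 1,342,148.36; Vance 207,795.25; Dube 2,871,996.19; Quinlan 1,553,830.88; Kowalski 2,062,889.32.
After rounding ($5): Chaudhri $1,342,150; Vance $207,795; Dube $2,871,995; Quinlan $1,553,830; Kowalski $2,062,890. Sum = $8,038,660.
Rounded total matches; no reconciliation needed.

Chaudhri: $1,342,150 | Vance: $207,795 | Dube: $2,871,995 | Quinlan: $1,553,830 | Kowalski: $2,062,890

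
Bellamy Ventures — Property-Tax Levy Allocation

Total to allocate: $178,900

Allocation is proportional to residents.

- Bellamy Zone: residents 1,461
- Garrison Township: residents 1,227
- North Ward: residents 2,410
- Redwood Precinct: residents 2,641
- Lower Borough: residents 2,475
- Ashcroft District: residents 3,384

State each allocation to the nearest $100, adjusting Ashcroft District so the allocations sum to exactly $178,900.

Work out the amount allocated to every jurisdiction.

Bellamy Zone: $19,200 | Garrison Township: $16,100 | North Ward: $31,700 | Redwood Precinct: $34,700 | Lower Borough: $32,600 | Ashcroft District: $44,600

Residents total: 13,598.
Proportional shares: Bellamy Zone 1,461/13,598 × $178,900 = 19,221.42; Garrison Township 1,227/13,598 × $178,900 = 16,142.84; North Ward 2,410/13,598 × $178,900 = 31,706.80; Redwood Precinct 2,641/13,598 × $178,900 = 34,745.91; Lower Borough 2,475/13,598 × $178,900 = 32,561.96; Ashcroft District 3,384/13,598 × $178,900 = 44,521.08.
Rounded to nearest $100: Bellamy Zone $19,200; Garrison Township $16,100; North Ward $31,700; Redwood Precinct $34,700; Lower Borough $32,600; Ashcroft District $44,500. Sum = $178,800.
Difference $178,900 − $178,800 = +$100 applied to Ashcroft District: Ashcroft District becomes $44,600.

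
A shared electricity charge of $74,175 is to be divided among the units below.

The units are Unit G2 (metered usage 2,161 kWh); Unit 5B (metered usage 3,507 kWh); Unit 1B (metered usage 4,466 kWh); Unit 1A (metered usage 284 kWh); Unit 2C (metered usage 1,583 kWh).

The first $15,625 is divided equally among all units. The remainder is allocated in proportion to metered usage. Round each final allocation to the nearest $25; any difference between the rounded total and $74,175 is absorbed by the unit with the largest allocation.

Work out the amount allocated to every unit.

Unit G2: $13,675; Unit 5B: $20,225; Unit 1B: $24,925; Unit 1A: $4,500; Unit 2C: $10,850

First tranche $15,625 split equally: $3,125 each.
Remainder $58,550 by metered usage (total 12,001): Unit G2 10,543.00 → $10,550; Unit 5B 17,109.81 → $17,100; Unit 1B 21,788.54 → $21,800; Unit 1A 1,385.57 → $1,375; Unit 2C 7,723.08 → $7,725.
Totals: Unit G2 $3,125 + $10,550 = $13,675; Unit 5B $3,125 + $17,100 = $20,225; Unit 1B $3,125 + $21,800 = $24,925; Unit 1A $3,125 + $1,375 = $4,500; Unit 2C $3,125 + $7,725 = $10,850.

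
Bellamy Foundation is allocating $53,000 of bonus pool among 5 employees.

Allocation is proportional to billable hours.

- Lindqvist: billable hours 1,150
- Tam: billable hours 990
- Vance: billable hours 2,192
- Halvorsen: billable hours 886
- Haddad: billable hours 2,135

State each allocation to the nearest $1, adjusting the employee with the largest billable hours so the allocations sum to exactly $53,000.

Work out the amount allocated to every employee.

Combined billable hours = 1,150 + 990 + 2,192 + 886 + 2,135 = 7,353.
Pro-rata amounts: Lindqvist 8,289.13; Tam 7,135.86; Vance 15,799.81; Halvorsen 6,386.24; Haddad 15,388.96.
Rounded to nearest $1: Lindqvist $8,289; Tam $7,136; Vance $15,800; Halvorsen $6,386; Haddad $15,389. Sum = $53,000.
Rounded total matches; no reconciliation needed.

Lindqvist: $8,289 | Tam: $7,136 | Vance: $15,800 | Halvorsen: $6,386 | Haddad: $15,389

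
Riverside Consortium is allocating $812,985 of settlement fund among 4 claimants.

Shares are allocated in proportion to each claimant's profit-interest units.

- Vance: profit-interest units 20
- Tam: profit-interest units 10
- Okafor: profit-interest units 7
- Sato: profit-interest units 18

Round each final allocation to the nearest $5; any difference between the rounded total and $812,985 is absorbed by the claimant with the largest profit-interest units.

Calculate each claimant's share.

Vance: $295,630 | Tam: $147,815 | Okafor: $103,470 | Sato: $266,070

Sum of profit-interest units: 20 + 10 + 7 + 18 = 55.
Unrounded shares: Vance 295,630.91; Tam 147,815.45; Okafor 103,470.82; Sato 266,067.82.
Rounded to nearest $5: Vance $295,630; Tam $147,815; Okafor $103,470; Sato $266,070. Sum = $812,985.
Sum already equals the total — no adjustment.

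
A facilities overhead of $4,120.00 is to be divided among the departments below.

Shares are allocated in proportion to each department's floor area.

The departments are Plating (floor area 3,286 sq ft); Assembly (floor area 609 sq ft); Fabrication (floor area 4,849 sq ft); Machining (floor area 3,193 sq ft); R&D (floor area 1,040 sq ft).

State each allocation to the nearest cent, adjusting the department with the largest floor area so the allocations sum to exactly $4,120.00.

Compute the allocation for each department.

Total floor area = 3,286 + 609 + 4,849 + 3,193 + 1,040 = 12,977.
Proportional shares: Plating 1,043.25499; Assembly 193.3482; Fabrication 1,539.4837; Machining 1,013.7289; R&D 330.1842.
At nearest cent: Plating $1,043.25; Assembly $193.35; Fabrication $1,539.48; Machining $1,013.73; R&D $330.18. Sum = $4,119.99.
Difference $4,120.00 − $4,119.99 = +$0.01 applied to largest floor area (Fabrication): Fabrication becomes $1,539.49.

Plating: $1,043.25 | Assembly: $193.35 | Fabrication: $1,539.49 | Machining: $1,013.73 | R&D: $330.18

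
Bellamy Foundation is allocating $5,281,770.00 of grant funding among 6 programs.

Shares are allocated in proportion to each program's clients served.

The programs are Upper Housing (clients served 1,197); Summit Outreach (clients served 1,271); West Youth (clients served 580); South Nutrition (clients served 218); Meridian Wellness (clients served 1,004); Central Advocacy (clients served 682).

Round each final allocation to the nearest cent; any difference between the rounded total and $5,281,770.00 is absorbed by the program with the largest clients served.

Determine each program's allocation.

Upper Housing: $1,276,712.17; Summit Outreach: $1,355,640.08; West Youth: $618,624.11; South Nutrition: $232,517.34; Meridian Wellness: $1,070,859.67; Central Advocacy: $727,416.63

Total clients served = 1,197 + 1,271 + 580 + 218 + 1,004 + 682 = 4,952.
Proportional shares: Upper Housing 1,276,712.1749; Summit Outreach 1,355,640.0788; West Youth 618,624.1115; South Nutrition 232,517.3384; Meridian Wellness 1,070,859.6688; Central Advocacy 727,416.6276.
After rounding (cent): Upper Housing $1,276,712.17; Summit Outreach $1,355,640.08; West Youth $618,624.11; South Nutrition $232,517.34; Meridian Wellness $1,070,859.67; Central Advocacy $727,416.63. Sum = $5,281,770.00.
Rounded total matches; no reconciliation needed.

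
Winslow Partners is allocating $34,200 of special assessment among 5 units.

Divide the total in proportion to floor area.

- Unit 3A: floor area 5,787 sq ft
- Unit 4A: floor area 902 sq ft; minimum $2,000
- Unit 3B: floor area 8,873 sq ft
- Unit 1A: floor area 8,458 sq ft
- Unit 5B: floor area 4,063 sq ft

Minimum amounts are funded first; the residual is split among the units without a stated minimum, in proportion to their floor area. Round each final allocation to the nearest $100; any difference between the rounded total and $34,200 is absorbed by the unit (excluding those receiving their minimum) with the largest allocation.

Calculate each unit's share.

Unit 3A: $6,900; Unit 4A: $2,000; Unit 3B: $10,500; Unit 1A: $10,000; Unit 5B: $4,800

Guaranteed amounts: Unit 4A $2,000. Remaining pool $32,200.
Remaining pool split over remaining floor area 27,181: Unit 3A 6,855.58 → $6,900; Unit 3B 10,511.41 → $10,500; Unit 1A 10,019.78 → $10,000; Unit 5B 4,813.24 → $4,800.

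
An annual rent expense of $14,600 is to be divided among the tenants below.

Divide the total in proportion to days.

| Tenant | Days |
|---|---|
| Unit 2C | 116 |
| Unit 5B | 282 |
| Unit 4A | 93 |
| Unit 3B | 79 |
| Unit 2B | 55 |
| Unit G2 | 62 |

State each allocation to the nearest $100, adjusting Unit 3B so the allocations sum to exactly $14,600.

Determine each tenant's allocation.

Total days = 687.
Raw shares: Unit 2C 116/687 × $14,600 = 2,465.21; Unit 5B 282/687 × $14,600 = 5,993.01; Unit 4A 93/687 × $14,600 = 1,976.42; Unit 3B 79/687 × $14,600 = 1,678.89; Unit 2B 55/687 × $14,600 = 1,168.85; Unit G2 62/687 × $14,600 = 1,317.61.
After rounding ($100): Unit 2C $2,500; Unit 5B $6,000; Unit 4A $2,000; Unit 3B $1,700; Unit 2B $1,200; Unit G2 $1,300. Sum = $14,700.
Difference $14,600 − $14,700 = −$100 applied to Unit 3B: Unit 3B becomes $1,600.

Unit 2C: $2,500 | Unit 5B: $6,000 | Unit 4A: $2,000 | Unit 3B: $1,600 | Unit 2B: $1,200 | Unit G2: $1,300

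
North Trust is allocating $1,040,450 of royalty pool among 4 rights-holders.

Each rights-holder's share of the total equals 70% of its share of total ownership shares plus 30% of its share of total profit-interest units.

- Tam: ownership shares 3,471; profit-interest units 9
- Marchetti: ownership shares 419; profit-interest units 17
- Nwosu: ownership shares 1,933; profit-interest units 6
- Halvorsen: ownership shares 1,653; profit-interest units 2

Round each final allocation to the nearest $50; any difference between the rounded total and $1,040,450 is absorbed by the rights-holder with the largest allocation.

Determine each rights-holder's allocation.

Ownership shares total 7,476; profit-interest units total 34.
Blended shares (70% ownership shares + 30% profit-interest units): Tam 0.4044; Marchetti 0.1892; Nwosu 0.2339; Halvorsen 0.1724.
Raw shares: Tam 420,770.22; Marchetti 196,886.65; Nwosu 243,396.30; Halvorsen 179,396.82.
After rounding ($50): Tam $420,750; Marchetti $196,900; Nwosu $243,400; Halvorsen $179,400. Sum = $1,040,450.
Sum already equals the total — no adjustment.

Tam: $420,750 | Marchetti: $196,900 | Nwosu: $243,400 | Halvorsen: $179,400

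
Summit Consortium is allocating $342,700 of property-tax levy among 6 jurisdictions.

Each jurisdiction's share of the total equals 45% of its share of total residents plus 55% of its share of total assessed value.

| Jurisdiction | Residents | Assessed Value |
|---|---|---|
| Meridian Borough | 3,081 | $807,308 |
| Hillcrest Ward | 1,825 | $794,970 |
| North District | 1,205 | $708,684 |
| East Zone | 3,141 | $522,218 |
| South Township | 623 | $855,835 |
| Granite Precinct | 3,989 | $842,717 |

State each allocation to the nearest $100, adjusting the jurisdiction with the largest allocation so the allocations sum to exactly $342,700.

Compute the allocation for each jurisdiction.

Totals — residents 13,864, assessed value 4,531,732.
Blended shares (45% residents + 55% assessed value): Meridian Borough 0.1980; Hillcrest Ward 0.1557; North District 0.1251; East Zone 0.1653; South Township 0.1241; Granite Precinct 0.2318.
Unrounded shares: Meridian Borough 67,849.00; Hillcrest Ward 53,364.83; North District 42,879.49; East Zone 56,658.87; South Township 42,526.00; Granite Precinct 79,421.80.
Rounded to nearest $100: Meridian Borough $67,800; Hillcrest Ward $53,400; North District $42,900; East Zone $56,700; South Township $42,500; Granite Precinct $79,400. Sum = $342,700.
Sum already equals the total — no adjustment.

Meridian Borough: $67,800 | Hillcrest Ward: $53,400 | North District: $42,900 | East Zone: $56,700 | South Township: $42,500 | Granite Precinct: $79,400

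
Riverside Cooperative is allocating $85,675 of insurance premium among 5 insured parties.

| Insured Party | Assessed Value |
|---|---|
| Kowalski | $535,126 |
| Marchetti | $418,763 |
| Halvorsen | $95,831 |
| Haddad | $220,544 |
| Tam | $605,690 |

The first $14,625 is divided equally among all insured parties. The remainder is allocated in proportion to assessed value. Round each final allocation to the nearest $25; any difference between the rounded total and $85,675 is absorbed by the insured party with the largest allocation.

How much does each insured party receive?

$14,625 shared equally gives $2,925 per insured party.
Remainder $71,050 by assessed value (total 1,875,954): Kowalski 20,267.40 → $20,275; Marchetti 15,860.26 → $15,850; Halvorsen 3,629.51 → $3,625; Haddad 8,352.90 → $8,350; Tam 22,939.94 → $22,950.
Totals: Kowalski $2,925 + $20,275 = $23,200; Marchetti $2,925 + $15,850 = $18,775; Halvorsen $2,925 + $3,625 = $6,550; Haddad $2,925 + $8,350 = $11,275; Tam $2,925 + $22,950 = $25,875.

Kowalski: $23,200 · Marchetti: $18,775 · Halvorsen: $6,550 · Haddad: $11,275 · Tam: $25,875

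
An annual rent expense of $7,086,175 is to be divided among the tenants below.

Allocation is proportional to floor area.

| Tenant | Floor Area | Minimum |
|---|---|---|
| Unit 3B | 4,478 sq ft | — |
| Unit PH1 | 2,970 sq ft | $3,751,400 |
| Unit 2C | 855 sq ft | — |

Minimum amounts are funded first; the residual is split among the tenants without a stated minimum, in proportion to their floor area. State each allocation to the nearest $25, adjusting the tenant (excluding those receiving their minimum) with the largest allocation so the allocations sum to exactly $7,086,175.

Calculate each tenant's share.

Minimums first: Unit PH1 $3,751,400. Balance $3,334,775.
Balance split over remaining floor area 5,333: Unit 3B 2,800,135.47 → $2,800,125; Unit 2C 534,639.53 → $534,650.

Unit 3B: $2,800,125 | Unit PH1: $3,751,400 | Unit 2C: $534,650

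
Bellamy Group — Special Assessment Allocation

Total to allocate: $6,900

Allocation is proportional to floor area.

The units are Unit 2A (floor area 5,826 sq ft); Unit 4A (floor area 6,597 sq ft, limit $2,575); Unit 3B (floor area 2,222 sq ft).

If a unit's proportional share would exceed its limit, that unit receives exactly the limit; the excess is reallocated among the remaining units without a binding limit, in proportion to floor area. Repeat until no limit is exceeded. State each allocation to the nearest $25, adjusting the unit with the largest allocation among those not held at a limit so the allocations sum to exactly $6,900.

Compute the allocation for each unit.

Sum of floor area: 14,645.
Proportional shares (ignoring caps): Unit 2A 2,744.92; Unit 4A 3,108.18; Unit 3B 1,046.90.
Capped: Unit 4A ($2,575); balance $4,325 reallocated over remaining floor area 8,048.
Shares after redistribution: Unit 2A 3,130.90 → $3,125; Unit 3B 1,194.10 → $1,200.

Unit 2A: $3,125; Unit 4A: $2,575; Unit 3B: $1,200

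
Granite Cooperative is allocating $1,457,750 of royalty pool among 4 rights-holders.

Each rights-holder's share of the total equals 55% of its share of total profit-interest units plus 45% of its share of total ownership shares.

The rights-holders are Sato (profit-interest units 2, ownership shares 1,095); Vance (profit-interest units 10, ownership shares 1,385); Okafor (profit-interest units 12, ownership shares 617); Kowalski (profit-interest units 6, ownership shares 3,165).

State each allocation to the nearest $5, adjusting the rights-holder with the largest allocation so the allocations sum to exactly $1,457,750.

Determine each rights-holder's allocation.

Sato: $168,160 | Vance: $412,340 | Okafor: $385,340 | Kowalski: $491,910

Totals — profit-interest units 30, ownership shares 6,262.
Blended shares (55% profit-interest units + 45% ownership shares): Sato 0.1154; Vance 0.2829; Okafor 0.2643; Kowalski 0.3374.
Pro-rata amounts: Sato 168,159.60; Vance 412,342.43; Okafor 385,339.99; Kowalski 491,907.98.
After rounding ($5): Sato $168,160; Vance $412,340; Okafor $385,340; Kowalski $491,910. Sum = $1,457,750.
Sum already equals the total — no adjustment.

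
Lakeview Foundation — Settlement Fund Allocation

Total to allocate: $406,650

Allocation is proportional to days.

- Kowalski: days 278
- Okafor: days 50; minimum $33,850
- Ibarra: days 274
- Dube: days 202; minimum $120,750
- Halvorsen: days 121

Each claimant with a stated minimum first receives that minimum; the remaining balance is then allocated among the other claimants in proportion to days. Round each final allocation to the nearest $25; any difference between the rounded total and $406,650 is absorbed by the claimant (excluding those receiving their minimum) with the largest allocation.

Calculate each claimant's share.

Kowalski: $104,100 · Okafor: $33,850 · Ibarra: $102,625 · Dube: $120,750 · Halvorsen: $45,325

Fund the minimums — Okafor $33,850; Dube $120,750. Balance $252,050.
Balance split over remaining days 673: Kowalski 104,115.75 → $104,125; Ibarra 102,617.68 → $102,625; Halvorsen 45,316.57 → $45,325.
Rounding difference −$25 applied to Kowalski → $104,100.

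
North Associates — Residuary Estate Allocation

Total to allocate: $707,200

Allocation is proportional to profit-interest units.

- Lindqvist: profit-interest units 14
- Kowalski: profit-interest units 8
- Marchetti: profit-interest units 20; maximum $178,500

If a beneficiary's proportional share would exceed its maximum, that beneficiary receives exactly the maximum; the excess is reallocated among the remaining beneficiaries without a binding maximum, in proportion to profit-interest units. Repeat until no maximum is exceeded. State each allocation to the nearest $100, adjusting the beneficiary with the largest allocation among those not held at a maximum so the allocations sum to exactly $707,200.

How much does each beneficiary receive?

Lindqvist: $336,400 · Kowalski: $192,300 · Marchetti: $178,500

Sum of profit-interest units: 42.
Unconstrained shares: Lindqvist 235,733.33; Kowalski 134,704.76; Marchetti 336,761.90.
Held at cap: Marchetti ($178,500); balance $528,700 reallocated over remaining profit-interest units 22.
Remaining shares: Lindqvist 336,445.45 → $336,400; Kowalski 192,254.55 → $192,300.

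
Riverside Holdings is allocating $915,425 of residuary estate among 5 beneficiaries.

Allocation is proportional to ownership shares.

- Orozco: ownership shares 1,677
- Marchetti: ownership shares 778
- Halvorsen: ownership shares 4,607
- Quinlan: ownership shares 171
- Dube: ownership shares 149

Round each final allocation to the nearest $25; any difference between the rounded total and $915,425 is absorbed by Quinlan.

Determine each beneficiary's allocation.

Combined ownership shares = 7,382.
Unrounded shares: Orozco 1,677/7,382 × $915,425 = 207,960.95; Marchetti 778/7,382 × $915,425 = 96,478.01; Halvorsen 4,607/7,382 × $915,425 = 571,303.57; Quinlan 171/7,382 × $915,425 = 21,205.32; Dube 149/7,382 × $915,425 = 18,477.15.
After rounding ($25): Orozco $207,950; Marchetti $96,475; Halvorsen $571,300; Quinlan $21,200; Dube $18,475. Sum = $915,400.
Difference $915,425 − $915,400 = +$25 applied to Quinlan: Quinlan becomes $21,225.

Orozco: $207,950; Marchetti: $96,475; Halvorsen: $571,300; Quinlan: $21,225; Dube: $18,475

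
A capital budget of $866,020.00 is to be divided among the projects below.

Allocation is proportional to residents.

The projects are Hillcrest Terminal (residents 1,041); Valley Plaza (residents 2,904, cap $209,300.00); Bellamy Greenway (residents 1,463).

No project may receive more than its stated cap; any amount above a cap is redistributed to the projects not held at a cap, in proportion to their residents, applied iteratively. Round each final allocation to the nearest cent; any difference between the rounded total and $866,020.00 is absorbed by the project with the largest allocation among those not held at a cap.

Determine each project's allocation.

Hillcrest Terminal: $273,021.37 · Valley Plaza: $209,300.00 · Bellamy Greenway: $383,698.63

Combined residents = 5,408.
Pro-rata shares before constraints: Hillcrest Terminal 166,702.4445; Valley Plaza 465,037.3669; Bellamy Greenway 234,280.1886.
Capped: Valley Plaza ($209,300.00); remaining pool $656,720.00 reallocated over remaining residents 2,504.
Remaining shares: Hillcrest Terminal 273,021.3738 → $273,021.37; Bellamy Greenway 383,698.6262 → $383,698.63.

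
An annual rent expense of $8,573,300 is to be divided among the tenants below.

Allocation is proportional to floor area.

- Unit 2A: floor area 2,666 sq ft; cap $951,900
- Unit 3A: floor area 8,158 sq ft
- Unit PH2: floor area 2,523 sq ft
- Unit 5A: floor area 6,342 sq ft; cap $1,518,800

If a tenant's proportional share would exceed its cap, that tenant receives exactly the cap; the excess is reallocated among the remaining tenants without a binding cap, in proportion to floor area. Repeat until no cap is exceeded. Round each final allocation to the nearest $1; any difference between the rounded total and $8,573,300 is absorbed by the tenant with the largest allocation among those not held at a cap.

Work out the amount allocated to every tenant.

Unit 2A: $951,900; Unit 3A: $4,661,081; Unit PH2: $1,441,519; Unit 5A: $1,518,800

Sum of floor area: 19,689.
Proportional shares (ignoring caps): Unit 2A 1,160,872.46; Unit 3A 3,552,287.13; Unit PH2 1,098,605.10; Unit 5A 2,761,535.30.
Cap binds for Unit 2A ($951,900), Unit 5A ($1,518,800); remaining pool $6,102,600 reallocated over remaining floor area 10,681.
Remaining shares: Unit 3A 4,661,081.43 → $4,661,081; Unit PH2 1,441,518.57 → $1,441,519.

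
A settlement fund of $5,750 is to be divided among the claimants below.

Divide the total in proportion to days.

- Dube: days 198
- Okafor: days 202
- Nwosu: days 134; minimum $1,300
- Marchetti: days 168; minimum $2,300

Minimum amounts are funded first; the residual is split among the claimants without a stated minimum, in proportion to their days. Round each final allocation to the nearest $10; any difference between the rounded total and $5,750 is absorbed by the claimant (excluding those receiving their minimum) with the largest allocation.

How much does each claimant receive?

Guaranteed amounts: Nwosu $1,300; Marchetti $2,300. Balance $2,150.
Balance split over remaining days 400: Dube 1,064.25 → $1,060; Okafor 1,085.75 → $1,090.

Dube: $1,060 · Okafor: $1,090 · Nwosu: $1,300 · Marchetti: $2,300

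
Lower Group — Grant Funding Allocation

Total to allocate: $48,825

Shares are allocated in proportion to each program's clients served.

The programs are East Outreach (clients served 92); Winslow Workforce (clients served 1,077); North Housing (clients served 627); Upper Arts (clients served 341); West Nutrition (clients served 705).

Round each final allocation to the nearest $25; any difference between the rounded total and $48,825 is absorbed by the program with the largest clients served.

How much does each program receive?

Total clients served = 2,842.
Proportional shares: East Outreach 92/2,842 × $48,825 = 1,580.54; Winslow Workforce 1,077/2,842 × $48,825 = 18,502.65; North Housing 627/2,842 × $48,825 = 10,771.74; Upper Arts 341/2,842 × $48,825 = 5,858.31; West Nutrition 705/2,842 × $48,825 = 12,111.76.
Rounded to nearest $25: East Outreach $1,575; Winslow Workforce $18,500; North Housing $10,775; Upper Arts $5,850; West Nutrition $12,100. Sum = $48,800.
Difference $48,825 − $48,800 = +$25 applied to largest clients served (Winslow Workforce): Winslow Workforce becomes $18,525.

East Outreach: $1,575 | Winslow Workforce: $18,525 | North Housing: $10,775 | Upper Arts: $5,850 | West Nutrition: $12,100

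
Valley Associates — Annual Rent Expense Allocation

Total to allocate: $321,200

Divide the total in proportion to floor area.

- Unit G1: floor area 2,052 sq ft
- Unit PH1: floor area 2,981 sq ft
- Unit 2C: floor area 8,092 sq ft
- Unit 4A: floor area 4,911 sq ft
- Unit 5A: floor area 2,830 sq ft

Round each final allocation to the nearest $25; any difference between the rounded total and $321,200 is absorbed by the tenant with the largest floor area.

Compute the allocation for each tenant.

Unit G1: $31,575 · Unit PH1: $45,900 · Unit 2C: $124,550 · Unit 4A: $75,600 · Unit 5A: $43,575

Floor area total: 20,866.
Raw shares: Unit G1 2,052/20,866 × $321,200 = 31,587.39; Unit PH1 2,981/20,866 × $321,200 = 45,887.91; Unit 2C 8,092/20,866 × $321,200 = 124,563.90; Unit 4A 4,911/20,866 × $321,200 = 75,597.30; Unit 5A 2,830/20,866 × $321,200 = 43,563.50.
After rounding ($25): Unit G1 $31,575; Unit PH1 $45,900; Unit 2C $124,575; Unit 4A $75,600; Unit 5A $43,575. Sum = $321,225.
Difference $321,200 − $321,225 = −$25 applied to largest floor area (Unit 2C): Unit 2C becomes $124,550.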